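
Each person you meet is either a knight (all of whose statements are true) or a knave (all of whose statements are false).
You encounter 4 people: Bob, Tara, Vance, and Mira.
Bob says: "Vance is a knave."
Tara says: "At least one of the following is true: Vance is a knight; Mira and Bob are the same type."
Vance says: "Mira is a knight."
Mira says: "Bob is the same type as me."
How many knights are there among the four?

1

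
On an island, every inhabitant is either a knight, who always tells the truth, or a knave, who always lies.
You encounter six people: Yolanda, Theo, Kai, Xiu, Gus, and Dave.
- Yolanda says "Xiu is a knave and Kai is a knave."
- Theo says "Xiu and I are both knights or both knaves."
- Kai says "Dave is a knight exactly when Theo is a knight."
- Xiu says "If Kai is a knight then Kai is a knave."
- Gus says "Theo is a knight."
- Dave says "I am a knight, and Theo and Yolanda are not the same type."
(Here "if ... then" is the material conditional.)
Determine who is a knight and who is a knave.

Since Yolanda is a knave, "Xiu is a knave and Kai is a knave" needs to be false, which holds.
Theo is a knight, so "Xiu and I are both knights or both knaves" must be true — and it is.
Kai is a knave; "Dave is a knight exactly when Theo is a knight" is false, as required.
Xiu is a knight, and the claim "if Kai is a knight then Kai is a knave" is indeed true.
Gus is a knight, so "Theo is a knight" must be true — and it is.
Dave is a knave; "I am a knight, and Theo and Yolanda are not the same type" is false, as required.

Knights: Theo, Xiu, and Gus. Knaves: Yolanda, Kai, and Dave.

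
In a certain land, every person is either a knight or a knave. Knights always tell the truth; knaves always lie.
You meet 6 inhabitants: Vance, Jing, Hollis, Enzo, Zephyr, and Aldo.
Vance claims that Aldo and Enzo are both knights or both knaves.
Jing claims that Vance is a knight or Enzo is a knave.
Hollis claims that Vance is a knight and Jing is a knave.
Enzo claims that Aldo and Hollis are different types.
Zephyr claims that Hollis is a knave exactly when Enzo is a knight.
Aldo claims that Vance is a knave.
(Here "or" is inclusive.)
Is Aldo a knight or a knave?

Aldo is a knave.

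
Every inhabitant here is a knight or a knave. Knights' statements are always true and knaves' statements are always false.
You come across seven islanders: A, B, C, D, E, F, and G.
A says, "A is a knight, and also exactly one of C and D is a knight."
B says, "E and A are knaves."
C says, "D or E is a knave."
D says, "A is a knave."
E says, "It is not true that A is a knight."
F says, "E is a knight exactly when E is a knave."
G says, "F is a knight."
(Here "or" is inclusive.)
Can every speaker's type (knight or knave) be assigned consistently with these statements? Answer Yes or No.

One consistent assignment: A=knight, B=knave, C=knight, D=knave, E=knave, F=knave, G=knave.

Yes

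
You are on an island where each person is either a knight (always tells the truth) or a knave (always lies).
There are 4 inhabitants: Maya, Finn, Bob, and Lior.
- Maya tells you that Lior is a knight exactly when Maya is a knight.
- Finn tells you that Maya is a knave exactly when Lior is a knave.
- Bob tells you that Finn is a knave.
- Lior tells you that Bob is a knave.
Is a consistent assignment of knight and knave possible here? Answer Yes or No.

Yes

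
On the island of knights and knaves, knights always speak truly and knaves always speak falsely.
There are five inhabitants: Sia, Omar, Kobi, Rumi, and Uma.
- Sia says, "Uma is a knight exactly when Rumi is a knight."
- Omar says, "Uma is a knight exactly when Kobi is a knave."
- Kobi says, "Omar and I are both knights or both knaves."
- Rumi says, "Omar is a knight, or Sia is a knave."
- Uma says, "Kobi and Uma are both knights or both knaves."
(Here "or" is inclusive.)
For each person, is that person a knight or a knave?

Suppose Sia is a knight. Then Sia's statement "Uma is a knight exactly when Rumi is a knight" would have to be true. Checking the 16 ways to assign the others, none is consistent with every speaker.
(For instance, with Omar=knight, Kobi=knight, Rumi=knight, Uma=knave, Sia's claim "Uma is a knight exactly when Rumi is a knight" comes out false where it would need to be true.)
So Sia must be a knave, making "Uma is a knight exactly when Rumi is a knight" false. Taking Sia=knave, Omar=knight, Kobi=knight, Rumi=knight, Uma=knave, each remaining statement checks out:
  Omar (knight): "Uma is a knight exactly when Kobi is a knave" — true. ✓
  Kobi (knight): "Omar and I are both knights or both knaves" — true. ✓
  Rumi (knight): "Omar is a knight, or Sia is a knave" — true. ✓
  Uma (knave): "Kobi and Uma are both knights or both knaves" — false. ✓
This is the unique consistent assignment.

Sia is a knave, Omar is a knight, Kobi is a knight, Rumi is a knight, and Uma is a knave.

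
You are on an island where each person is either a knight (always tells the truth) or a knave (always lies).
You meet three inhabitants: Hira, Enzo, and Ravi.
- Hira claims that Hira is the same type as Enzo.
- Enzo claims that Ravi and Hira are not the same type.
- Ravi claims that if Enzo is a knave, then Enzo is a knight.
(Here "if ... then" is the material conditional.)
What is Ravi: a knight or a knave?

Consistent assignments: {Hira=knave, Enzo=knight, Ravi=knight}
In every consistent assignment, Ravi is a knight.

Ravi is a knight.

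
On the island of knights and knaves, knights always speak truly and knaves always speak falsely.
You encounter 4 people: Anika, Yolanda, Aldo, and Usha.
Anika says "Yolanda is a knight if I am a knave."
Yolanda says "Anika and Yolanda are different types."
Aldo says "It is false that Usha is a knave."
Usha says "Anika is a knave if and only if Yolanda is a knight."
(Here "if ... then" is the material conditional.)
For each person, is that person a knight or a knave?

Anika is a knave, Yolanda is a knave, Aldo is a knave, and Usha is a knave.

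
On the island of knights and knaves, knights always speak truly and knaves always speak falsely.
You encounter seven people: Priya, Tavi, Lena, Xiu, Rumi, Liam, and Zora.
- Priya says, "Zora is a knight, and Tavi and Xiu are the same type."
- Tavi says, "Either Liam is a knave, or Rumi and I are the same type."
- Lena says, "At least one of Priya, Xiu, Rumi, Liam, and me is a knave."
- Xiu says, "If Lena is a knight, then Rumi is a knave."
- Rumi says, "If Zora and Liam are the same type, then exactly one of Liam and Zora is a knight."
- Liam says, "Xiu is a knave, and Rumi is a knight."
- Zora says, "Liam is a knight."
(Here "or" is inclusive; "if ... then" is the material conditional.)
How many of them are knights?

3

The unique consistent assignment is Priya=knave, Tavi=knight, Lena=knight, Xiu=knight, Rumi=knave, Liam=knave, Zora=knave.
That has 3 knights.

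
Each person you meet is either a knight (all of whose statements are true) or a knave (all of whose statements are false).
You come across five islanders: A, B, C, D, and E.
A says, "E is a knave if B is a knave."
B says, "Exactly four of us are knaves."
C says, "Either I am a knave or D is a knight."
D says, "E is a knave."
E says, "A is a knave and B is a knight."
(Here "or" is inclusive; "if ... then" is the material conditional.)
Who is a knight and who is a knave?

Since A is a knight, "E is a knave if B is a knave" needs to be true, which holds.
B is a knave, so "exactly four of us are knaves" must be False — and it is.
C is a knight; "either I am a knave or D is a knight" is true, as required.
As a knight, D's statement "E is a knave" should be true; it is.
E is a knave; "A is a knave and B is a knight" is False, as required.

A is a knight, B is a knave, C is a knight, D is a knight, and E is a knave.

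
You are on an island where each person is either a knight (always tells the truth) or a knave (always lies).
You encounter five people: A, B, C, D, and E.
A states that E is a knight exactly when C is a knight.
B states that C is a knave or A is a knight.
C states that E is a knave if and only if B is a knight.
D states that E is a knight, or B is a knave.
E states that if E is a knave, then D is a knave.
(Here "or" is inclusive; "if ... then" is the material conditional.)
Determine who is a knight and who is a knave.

Knights: B, D, and E. Knaves: A and C.

Suppose A is a knight. Then A's statement "E is a knight exactly when C is a knight" would have to be true. Checking the 16 ways to assign the others, none is consistent with every speaker.
(For instance, with B=knight, C=knave, D=knight, E=knight, A's claim "E is a knight exactly when C is a knight" comes out false where it would need to be true.)
So A must be a knave, making "E is a knight exactly when C is a knight" false. Taking A=knave, B=knight, C=knave, D=knight, E=knight, each remaining statement checks out:
  B (knight): "C is a knave or A is a knight" — true. ✓
  C (knave): "E is a knave if and only if B is a knight" — false. ✓
  D (knight): "E is a knight, or B is a knave" — true. ✓
  E (knight): "if E is a knave, then D is a knave" — true. ✓
This is the unique consistent assignment.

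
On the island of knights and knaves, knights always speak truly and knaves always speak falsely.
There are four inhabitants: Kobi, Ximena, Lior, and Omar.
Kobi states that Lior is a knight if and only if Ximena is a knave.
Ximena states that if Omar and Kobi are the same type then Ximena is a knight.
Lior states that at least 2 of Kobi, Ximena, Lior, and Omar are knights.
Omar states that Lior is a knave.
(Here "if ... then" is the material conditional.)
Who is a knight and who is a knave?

Since Kobi is a knave, "Lior is a knight if and only if Ximena is a knave" needs to be false, which holds.
As a knight, Ximena's statement "if Omar and Kobi are the same type then Ximena is a knight" should be True; it is.
Lior is a knight, so "at least 2 of Kobi, Ximena, Lior, and Omar are knights" must be True — and it is.
Since Omar is a knave, "Lior is a knave" needs to be false, which holds.

Kobi is a knave, Ximena is a knight, Lior is a knight, and Omar is a knave.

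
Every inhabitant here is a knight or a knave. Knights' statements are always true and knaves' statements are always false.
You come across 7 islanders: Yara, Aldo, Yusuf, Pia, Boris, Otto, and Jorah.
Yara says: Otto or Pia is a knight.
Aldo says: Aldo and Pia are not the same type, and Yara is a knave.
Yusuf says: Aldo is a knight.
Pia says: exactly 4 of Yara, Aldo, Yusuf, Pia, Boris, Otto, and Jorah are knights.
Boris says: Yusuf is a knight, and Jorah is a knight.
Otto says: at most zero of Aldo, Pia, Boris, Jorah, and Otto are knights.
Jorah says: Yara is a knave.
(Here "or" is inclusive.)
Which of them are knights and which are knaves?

Knights: Jorah. Knaves: Yara, Aldo, Yusuf, Pia, Boris, and Otto.

Yara (knave): "Otto or Pia is a knight" — false. ✓
Aldo (knave): "Aldo and Pia are not the same type, and Yara is a knave" — false. ✓
Since Yusuf is a knave, "Aldo is a knight" needs to be false, which holds.
Pia is a knave; "exactly 4 of Yara, Aldo, Yusuf, Pia, Boris, Otto, and Jorah are knights" is false, as required.
Boris is a knave, and the claim "Yusuf is a knight, and Jorah is a knight" is indeed false.
Otto is a knave; "at most zero of Aldo, Pia, Boris, Jorah, and Otto are knights" is false, as required.
Jorah is a knight; "Yara is a knave" is True, as required.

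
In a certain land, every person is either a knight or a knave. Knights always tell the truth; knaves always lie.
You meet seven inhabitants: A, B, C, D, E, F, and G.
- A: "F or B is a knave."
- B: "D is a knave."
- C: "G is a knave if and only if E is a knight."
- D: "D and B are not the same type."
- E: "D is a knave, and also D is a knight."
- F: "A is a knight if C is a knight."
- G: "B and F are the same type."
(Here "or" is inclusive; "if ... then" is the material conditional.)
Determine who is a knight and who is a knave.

Knights: A, D, and F. Knaves: B, C, E, and G.

Since A is a knight, "F or B is a knave" needs to be true, which holds.
Since B is a knave, "D is a knave" needs to be false, which holds.
C is a knave, so "G is a knave if and only if E is a knight" must be false — and it is.
D (knight): "D and B are not the same type" — true. ✓
E (knave): "D is a knave, and also D is a knight" — false. ✓
F (knight): "A is a knight if C is a knight" — true. ✓
G is a knave; "B and F are the same type" is false, as required.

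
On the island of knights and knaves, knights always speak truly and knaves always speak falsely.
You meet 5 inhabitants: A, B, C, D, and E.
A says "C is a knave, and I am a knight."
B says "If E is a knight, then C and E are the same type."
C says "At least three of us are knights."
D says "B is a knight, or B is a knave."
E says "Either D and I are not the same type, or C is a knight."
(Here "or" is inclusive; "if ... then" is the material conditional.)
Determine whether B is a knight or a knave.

B is a knight.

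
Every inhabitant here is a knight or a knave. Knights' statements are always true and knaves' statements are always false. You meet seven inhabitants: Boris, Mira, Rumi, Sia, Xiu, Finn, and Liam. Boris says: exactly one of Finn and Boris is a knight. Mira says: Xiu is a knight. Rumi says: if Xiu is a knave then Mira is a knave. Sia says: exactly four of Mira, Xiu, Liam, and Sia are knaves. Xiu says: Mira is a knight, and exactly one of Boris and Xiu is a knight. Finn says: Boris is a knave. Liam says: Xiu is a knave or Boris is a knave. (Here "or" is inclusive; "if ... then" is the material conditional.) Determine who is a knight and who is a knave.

Boris is a knight, Mira is a knave, Rumi is a knight, Sia is a knave, Xiu is a knave, Finn is a knave, and Liam is a knight.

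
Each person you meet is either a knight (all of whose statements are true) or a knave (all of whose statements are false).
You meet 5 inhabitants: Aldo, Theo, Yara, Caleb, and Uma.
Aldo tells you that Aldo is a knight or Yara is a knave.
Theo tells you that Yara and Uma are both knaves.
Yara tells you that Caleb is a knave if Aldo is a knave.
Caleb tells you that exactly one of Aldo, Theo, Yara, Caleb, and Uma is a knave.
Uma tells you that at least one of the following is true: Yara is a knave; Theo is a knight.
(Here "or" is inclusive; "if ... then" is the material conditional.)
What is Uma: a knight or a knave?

Uma is a knave.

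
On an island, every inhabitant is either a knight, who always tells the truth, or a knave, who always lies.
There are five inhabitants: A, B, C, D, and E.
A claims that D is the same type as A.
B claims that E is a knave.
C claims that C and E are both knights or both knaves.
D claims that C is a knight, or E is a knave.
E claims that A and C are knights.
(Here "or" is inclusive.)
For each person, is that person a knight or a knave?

Knights: A, C, D, and E. Knaves: B.

A is a knight; "D is the same type as A" is true, as required.
B is a knave, so "E is a knave" must be false — and it is.
C (knight): "C and E are both knights or both knaves" — true. ✓
Since D is a knight, "C is a knight, or E is a knave" needs to be true, which holds.
As a knight, E's statement "A and C are knights" should be true; it is.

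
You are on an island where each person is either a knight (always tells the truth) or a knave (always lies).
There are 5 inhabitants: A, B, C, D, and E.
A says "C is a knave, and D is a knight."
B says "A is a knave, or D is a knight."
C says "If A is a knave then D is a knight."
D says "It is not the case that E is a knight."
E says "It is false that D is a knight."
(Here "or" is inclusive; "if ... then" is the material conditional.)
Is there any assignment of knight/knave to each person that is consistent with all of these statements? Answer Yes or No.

Yes

One consistent assignment: A=knave, B=knight, C=knight, D=knight, E=knave.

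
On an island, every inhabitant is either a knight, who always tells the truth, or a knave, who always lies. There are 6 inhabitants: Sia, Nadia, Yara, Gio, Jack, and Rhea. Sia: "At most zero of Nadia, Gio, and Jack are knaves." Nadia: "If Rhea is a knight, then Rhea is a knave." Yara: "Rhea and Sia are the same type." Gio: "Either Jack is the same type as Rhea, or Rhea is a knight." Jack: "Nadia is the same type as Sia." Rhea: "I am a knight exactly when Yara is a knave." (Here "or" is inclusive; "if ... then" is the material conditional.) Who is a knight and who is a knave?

Sia is a knave, Nadia is a knave, Yara is a knave, Gio is a knight, Jack is a knight, and Rhea is a knight.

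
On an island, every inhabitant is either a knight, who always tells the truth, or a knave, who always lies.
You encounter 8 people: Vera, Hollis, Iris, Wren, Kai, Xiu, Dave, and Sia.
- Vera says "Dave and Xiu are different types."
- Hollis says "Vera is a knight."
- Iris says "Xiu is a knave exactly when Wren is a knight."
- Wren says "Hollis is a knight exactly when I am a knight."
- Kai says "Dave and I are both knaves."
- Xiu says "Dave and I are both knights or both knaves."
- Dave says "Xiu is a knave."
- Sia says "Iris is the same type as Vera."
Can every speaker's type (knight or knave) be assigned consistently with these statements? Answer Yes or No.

Yes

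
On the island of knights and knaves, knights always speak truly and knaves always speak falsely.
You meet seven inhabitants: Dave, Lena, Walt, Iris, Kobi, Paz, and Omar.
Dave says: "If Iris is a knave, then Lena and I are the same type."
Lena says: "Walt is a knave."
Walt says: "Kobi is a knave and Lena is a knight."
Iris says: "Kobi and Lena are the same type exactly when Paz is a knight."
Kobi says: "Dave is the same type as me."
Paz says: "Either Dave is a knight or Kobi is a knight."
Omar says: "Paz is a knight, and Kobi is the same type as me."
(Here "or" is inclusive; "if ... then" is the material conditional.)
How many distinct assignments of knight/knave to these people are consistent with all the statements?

2

Consistent assignments:
  Dave=knight, Lena=knight, Walt=knave, Iris=knight, Kobi=knight, Paz=knight, Omar=knight
  Dave=knight, Lena=knight, Walt=knave, Iris=knight, Kobi=knight, Paz=knight, Omar=knave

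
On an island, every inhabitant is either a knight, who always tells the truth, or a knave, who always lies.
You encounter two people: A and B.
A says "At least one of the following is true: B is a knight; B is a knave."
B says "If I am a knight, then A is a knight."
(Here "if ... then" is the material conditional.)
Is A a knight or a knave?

A is a knight.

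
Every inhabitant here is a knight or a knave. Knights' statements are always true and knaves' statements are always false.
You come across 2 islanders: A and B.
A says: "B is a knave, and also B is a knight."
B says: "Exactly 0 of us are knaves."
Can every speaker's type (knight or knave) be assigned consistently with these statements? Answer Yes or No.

Yes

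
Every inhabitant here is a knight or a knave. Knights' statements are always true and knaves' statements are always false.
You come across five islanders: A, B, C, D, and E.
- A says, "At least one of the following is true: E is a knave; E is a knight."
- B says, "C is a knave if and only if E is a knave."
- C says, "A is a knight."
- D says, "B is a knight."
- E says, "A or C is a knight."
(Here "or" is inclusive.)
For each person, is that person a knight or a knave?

A is a knight, B is a knight, C is a knight, D is a knight, and E is a knight.

A is a knight, so "at least one of the following is true: E is a knave; E is a knight" must be true — and it is.
B (knight): "C is a knave if and only if E is a knave" — true. ✓
C (knight): "A is a knight" — true. ✓
D (knight): "B is a knight" — true. ✓
As a knight, E's statement "A or C is a knight" should be true; it is.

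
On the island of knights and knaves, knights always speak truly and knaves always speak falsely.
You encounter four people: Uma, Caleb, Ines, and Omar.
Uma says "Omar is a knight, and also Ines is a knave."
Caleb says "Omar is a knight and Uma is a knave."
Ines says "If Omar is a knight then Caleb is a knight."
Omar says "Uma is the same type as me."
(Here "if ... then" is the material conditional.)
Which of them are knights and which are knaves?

Uma (knight): "Omar is a knight, and also Ines is a knave" — true. ✓
Caleb (knave): "Omar is a knight and Uma is a knave" — False. ✓
Ines is a knave; "if Omar is a knight then Caleb is a knight" is False, as required.
As a knight, Omar's statement "Uma is the same type as me" should be true; it is.

Uma is a knight, Caleb is a knave, Ines is a knave, and Omar is a knight.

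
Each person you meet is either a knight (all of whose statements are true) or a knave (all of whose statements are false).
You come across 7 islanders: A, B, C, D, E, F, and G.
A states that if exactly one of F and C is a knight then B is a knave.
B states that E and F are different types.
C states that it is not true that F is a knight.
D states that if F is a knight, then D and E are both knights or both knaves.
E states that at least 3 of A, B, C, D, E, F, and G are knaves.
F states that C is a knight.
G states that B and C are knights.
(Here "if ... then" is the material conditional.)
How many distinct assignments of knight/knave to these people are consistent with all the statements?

0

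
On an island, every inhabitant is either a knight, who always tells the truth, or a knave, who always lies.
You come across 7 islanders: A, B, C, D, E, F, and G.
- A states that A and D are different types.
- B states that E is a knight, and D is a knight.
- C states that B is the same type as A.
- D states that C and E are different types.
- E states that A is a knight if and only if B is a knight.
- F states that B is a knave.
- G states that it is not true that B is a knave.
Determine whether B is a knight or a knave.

Consistent assignments: {A=knight, B=knave, C=knave, D=knave, E=knave, F=knight, G=knave}; {A=knave, B=knave, C=knight, D=knave, E=knight, F=knight, G=knave}
In every consistent assignment, B is a knave.

B is a knave.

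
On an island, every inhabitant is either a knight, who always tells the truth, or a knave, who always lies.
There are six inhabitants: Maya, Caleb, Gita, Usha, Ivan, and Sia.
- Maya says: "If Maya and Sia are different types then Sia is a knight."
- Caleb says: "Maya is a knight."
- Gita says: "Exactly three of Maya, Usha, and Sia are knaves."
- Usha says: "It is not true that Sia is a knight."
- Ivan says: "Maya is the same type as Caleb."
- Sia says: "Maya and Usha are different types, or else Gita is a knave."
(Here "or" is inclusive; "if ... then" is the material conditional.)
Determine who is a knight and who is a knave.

Maya (knight): "if Maya and Sia are different types then Sia is a knight" — True. ✓
Since Caleb is a knight, "Maya is a knight" needs to be True, which holds.
Gita is a knave; "exactly three of Maya, Usha, and Sia are knaves" is false, as required.
Usha (knave): "it is not true that Sia is a knight" — false. ✓
As a knight, Ivan's statement "Maya is the same type as Caleb" should be True; it is.
Sia is a knight, and the claim "Maya and Usha are different types, or else Gita is a knave" is indeed True.

Maya is a knight, Caleb is a knight, Gita is a knave, Usha is a knave, Ivan is a knight, and Sia is a knight.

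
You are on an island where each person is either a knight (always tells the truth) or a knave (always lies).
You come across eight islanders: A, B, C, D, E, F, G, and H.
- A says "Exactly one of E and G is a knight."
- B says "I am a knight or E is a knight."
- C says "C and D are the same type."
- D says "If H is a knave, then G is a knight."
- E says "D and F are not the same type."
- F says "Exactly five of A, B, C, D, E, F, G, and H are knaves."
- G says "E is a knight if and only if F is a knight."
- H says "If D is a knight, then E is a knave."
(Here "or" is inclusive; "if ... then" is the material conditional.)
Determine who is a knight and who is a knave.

A is a knave, B is a knave, C is a knave, D is a knight, E is a knave, F is a knight, G is a knave, and H is a knight.

Since A is a knave, "exactly one of E and G is a knight" needs to be False, which holds.
B is a knave, so "I am a knight or E is a knight" must be False — and it is.
C is a knave, and the claim "C and D are the same type" is indeed False.
D is a knight, so "if H is a knave, then G is a knight" must be true — and it is.
Since E is a knave, "D and F are not the same type" needs to be False, which holds.
F is a knight; "exactly five of A, B, C, D, E, F, G, and H are knaves" is true, as required.
G is a knave; "E is a knight if and only if F is a knight" is False, as required.
H is a knight; "if D is a knight, then E is a knave" is true, as required.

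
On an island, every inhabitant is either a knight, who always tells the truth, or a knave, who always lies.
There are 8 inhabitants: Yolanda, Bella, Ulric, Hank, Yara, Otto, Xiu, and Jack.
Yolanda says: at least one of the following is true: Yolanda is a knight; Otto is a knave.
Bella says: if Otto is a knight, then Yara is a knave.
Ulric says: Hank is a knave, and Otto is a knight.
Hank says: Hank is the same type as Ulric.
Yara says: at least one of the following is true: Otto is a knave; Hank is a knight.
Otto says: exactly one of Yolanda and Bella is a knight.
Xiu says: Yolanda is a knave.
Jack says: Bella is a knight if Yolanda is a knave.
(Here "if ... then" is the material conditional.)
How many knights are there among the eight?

5

The unique consistent assignment is Yolanda=knave, Bella=knight, Ulric=knight, Hank=knave, Yara=knave, Otto=knight, Xiu=knight, Jack=knight.
That has 5 knights.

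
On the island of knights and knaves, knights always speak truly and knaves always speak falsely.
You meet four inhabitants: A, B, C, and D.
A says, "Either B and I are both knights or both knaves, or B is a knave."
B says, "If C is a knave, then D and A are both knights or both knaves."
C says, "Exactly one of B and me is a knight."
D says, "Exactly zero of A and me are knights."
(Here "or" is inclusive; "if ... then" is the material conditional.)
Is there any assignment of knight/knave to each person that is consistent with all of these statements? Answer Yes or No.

Yes

One consistent assignment: A=knight, B=knave, C=knave, D=knave.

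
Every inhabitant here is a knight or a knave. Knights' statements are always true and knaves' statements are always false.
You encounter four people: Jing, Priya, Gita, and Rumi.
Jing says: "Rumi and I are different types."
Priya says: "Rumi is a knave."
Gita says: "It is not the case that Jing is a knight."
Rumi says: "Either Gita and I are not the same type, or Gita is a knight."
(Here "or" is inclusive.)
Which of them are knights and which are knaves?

Knights: Jing and Priya. Knaves: Gita and Rumi.

Suppose Jing is a knave. Then Jing's statement "Rumi and I are different types" would have to be false. Checking the 8 ways to assign the others, none is consistent with every speaker.
(For instance, with Priya=knight, Gita=knave, Rumi=knave, Gita's claim "it is not the case that Jing is a knight" comes out true where it would need to be false.)
So Jing must be a knight, making "Rumi and I are different types" true. Taking Jing=knight, Priya=knight, Gita=knave, Rumi=knave, each remaining statement checks out:
  Priya (knight): "Rumi is a knave" — true. ✓
  Gita (knave): "it is not the case that Jing is a knight" — false. ✓
  Rumi (knave): "either Gita and I are not the same type, or Gita is a knight" — false. ✓
This is the unique consistent assignment.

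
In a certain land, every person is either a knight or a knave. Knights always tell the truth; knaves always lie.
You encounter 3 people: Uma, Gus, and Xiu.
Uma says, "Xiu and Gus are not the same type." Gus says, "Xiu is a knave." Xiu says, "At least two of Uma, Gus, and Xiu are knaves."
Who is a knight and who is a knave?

Uma is a knight, Gus is a knight, and Xiu is a knave.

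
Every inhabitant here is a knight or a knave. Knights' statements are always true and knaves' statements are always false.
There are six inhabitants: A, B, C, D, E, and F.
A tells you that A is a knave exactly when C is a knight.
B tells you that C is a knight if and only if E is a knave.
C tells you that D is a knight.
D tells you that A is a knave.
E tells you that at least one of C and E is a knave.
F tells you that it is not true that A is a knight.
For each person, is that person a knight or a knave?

As a knight, A's statement "A is a knave exactly when C is a knight" should be True; it is.
B is a knight, and the claim "C is a knight if and only if E is a knave" is indeed True.
Since C is a knave, "D is a knight" needs to be false, which holds.
D is a knave; "A is a knave" is false, as required.
E is a knight, and the claim "at least one of C and E is a knave" is indeed True.
As a knave, F's statement "it is not true that A is a knight" should be false; it is.

Knights: A, B, and E. Knaves: C, D, and F.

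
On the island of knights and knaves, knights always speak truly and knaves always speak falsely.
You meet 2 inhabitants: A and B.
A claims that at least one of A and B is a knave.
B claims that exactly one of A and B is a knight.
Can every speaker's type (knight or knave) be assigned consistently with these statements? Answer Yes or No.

No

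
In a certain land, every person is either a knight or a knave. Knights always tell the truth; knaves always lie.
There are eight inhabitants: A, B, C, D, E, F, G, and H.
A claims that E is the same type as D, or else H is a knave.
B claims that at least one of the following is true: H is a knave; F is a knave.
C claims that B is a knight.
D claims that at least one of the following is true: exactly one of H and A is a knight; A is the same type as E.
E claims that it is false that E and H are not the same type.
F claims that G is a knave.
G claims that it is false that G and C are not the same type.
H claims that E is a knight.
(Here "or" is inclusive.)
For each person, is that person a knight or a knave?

A is a knight, B is a knight, C is a knight, D is a knight, E is a knight, F is a knave, G is a knight, and H is a knight.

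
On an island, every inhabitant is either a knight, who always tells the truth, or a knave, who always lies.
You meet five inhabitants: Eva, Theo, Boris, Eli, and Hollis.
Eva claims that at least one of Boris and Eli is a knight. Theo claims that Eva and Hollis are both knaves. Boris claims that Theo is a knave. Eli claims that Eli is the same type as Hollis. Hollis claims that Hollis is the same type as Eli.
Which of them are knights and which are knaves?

Knights: Eva, Boris, Eli, and Hollis. Knaves: Theo.

As a knight, Eva's statement "at least one of Boris and Eli is a knight" should be true; it is.
Theo is a knave; "Eva and Hollis are both knaves" is False, as required.
Boris is a knight, and the claim "Theo is a knave" is indeed true.
Eli is a knight; "Eli is the same type as Hollis" is true, as required.
Since Hollis is a knight, "Hollis is the same type as Eli" needs to be true, which holds.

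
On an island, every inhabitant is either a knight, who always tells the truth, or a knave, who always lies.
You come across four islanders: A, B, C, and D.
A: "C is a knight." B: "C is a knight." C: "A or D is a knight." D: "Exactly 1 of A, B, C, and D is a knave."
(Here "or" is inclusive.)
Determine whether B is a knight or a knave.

B is a knave.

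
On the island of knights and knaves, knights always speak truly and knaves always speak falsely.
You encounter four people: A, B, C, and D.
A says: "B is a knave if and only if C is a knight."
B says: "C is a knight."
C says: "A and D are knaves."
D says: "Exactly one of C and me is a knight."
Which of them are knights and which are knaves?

A (knave): "B is a knave if and only if C is a knight" — false. ✓
B is a knave, so "C is a knight" must be false — and it is.
As a knave, C's statement "A and D are knaves" should be false; it is.
D is a knight; "exactly one of C and me is a knight" is True, as required.

A is a knave, B is a knave, C is a knave, and D is a knight.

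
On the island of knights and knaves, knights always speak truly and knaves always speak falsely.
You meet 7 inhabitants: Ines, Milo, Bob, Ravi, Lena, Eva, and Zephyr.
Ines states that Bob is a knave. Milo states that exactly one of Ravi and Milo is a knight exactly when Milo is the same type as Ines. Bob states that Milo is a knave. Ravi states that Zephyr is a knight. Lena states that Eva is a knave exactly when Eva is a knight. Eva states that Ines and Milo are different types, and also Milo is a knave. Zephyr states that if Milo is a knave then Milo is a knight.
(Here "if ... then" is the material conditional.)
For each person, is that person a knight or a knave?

Ines is a knave, Milo is a knave, Bob is a knight, Ravi is a knave, Lena is a knave, Eva is a knave, and Zephyr is a knave.

Ines (knave): "Bob is a knave" — False. ✓
Milo is a knave, and the claim "exactly one of Ravi and Milo is a knight exactly when Milo is the same type as Ines" is indeed False.
Bob is a knight; "Milo is a knave" is true, as required.
Since Ravi is a knave, "Zephyr is a knight" needs to be False, which holds.
Lena is a knave; "Eva is a knave exactly when Eva is a knight" is False, as required.
Eva is a knave, so "Ines and Milo are different types, and also Milo is a knave" must be False — and it is.
Zephyr is a knave, so "if Milo is a knave then Milo is a knight" must be False — and it is.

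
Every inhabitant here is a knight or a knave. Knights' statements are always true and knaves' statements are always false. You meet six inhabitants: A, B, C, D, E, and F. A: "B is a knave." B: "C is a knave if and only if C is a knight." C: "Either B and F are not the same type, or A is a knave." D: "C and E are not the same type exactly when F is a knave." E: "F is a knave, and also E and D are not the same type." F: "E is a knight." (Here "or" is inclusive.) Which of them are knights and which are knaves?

Since A is a knight, "B is a knave" needs to be True, which holds.
B is a knave; "C is a knave if and only if C is a knight" is False, as required.
C is a knave, so "either B and F are not the same type, or A is a knave" must be False — and it is.
D (knave): "C and E are not the same type exactly when F is a knave" — False. ✓
E is a knave; "F is a knave, and also E and D are not the same type" is False, as required.
F is a knave, and the claim "E is a knight" is indeed False.

Knights: A. Knaves: B, C, D, E, and F.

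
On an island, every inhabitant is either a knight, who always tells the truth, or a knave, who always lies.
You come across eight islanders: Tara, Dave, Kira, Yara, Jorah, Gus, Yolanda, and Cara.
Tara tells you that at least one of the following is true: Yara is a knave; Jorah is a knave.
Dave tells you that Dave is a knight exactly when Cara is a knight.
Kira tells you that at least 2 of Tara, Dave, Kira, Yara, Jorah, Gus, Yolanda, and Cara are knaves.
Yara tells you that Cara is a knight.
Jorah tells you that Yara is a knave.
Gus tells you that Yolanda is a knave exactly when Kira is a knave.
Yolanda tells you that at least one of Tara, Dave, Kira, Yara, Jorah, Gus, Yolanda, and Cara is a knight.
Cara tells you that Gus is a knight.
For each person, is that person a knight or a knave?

Tara is a knight, Dave is a knave, Kira is a knight, Yara is a knight, Jorah is a knave, Gus is a knight, Yolanda is a knight, and Cara is a knight.

Tara is a knight, so "at least one of the following is true: Yara is a knave; Jorah is a knave" must be true — and it is.
As a knave, Dave's statement "Dave is a knight exactly when Cara is a knight" should be false; it is.
Since Kira is a knight, "at least 2 of Tara, Dave, Kira, Yara, Jorah, Gus, Yolanda, and Cara are knaves" needs to be true, which holds.
Yara is a knight, so "Cara is a knight" must be true — and it is.
As a knave, Jorah's statement "Yara is a knave" should be false; it is.
As a knight, Gus's statement "Yolanda is a knave exactly when Kira is a knave" should be true; it is.
Since Yolanda is a knight, "at least one of Tara, Dave, Kira, Yara, Jorah, Gus, Yolanda, and Cara is a knight" needs to be true, which holds.
Cara is a knight; "Gus is a knight" is true, as required.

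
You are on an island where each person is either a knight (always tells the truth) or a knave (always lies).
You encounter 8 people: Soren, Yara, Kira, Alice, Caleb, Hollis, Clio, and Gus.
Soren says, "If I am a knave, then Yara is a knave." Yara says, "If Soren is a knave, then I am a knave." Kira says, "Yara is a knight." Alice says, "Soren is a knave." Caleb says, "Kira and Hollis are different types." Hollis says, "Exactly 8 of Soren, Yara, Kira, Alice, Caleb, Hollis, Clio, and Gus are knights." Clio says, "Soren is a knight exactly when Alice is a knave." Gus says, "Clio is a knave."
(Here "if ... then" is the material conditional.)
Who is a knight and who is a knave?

Soren is a knight, Yara is a knight, Kira is a knight, Alice is a knave, Caleb is a knight, Hollis is a knave, Clio is a knight, and Gus is a knave.

Soren is a knight; "if I am a knave, then Yara is a knave" is True, as required.
Since Yara is a knight, "if Soren is a knave, then I am a knave" needs to be True, which holds.
Kira is a knight, and the claim "Yara is a knight" is indeed True.
Alice is a knave, and the claim "Soren is a knave" is indeed false.
Caleb is a knight; "Kira and Hollis are different types" is True, as required.
Hollis is a knave, and the claim "exactly 8 of Soren, Yara, Kira, Alice, Caleb, Hollis, Clio, and Gus are knights" is indeed false.
Since Clio is a knight, "Soren is a knight exactly when Alice is a knave" needs to be True, which holds.
Gus (knave): "Clio is a knave" — false. ✓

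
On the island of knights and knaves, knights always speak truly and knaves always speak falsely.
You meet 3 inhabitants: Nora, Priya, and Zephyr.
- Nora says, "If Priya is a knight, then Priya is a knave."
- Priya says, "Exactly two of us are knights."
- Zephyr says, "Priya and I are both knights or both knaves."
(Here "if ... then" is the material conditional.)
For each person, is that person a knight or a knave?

Nora is a knave, Priya is a knight, and Zephyr is a knight.

Suppose Nora is a knight. Then Nora's statement "if Priya is a knight, then Priya is a knave" would have to be true. Checking the 4 ways to assign the others, none is consistent with every speaker.
(For instance, with Priya=knight, Zephyr=knight, Nora's claim "if Priya is a knight, then Priya is a knave" comes out false where it would need to be true.)
So Nora must be a knave, making "if Priya is a knight, then Priya is a knave" false. Taking Nora=knave, Priya=knight, Zephyr=knight, each remaining statement checks out:
  Priya (knight): "exactly two of us are knights" — true. ✓
  Zephyr (knight): "Priya and I are both knights or both knaves" — true. ✓
This is the unique consistent assignment.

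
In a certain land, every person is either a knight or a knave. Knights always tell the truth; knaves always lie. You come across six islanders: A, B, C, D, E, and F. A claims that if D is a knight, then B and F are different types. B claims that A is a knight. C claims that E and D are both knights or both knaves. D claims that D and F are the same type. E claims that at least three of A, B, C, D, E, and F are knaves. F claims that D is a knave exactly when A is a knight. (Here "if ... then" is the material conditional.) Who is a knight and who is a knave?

As a knight, A's statement "if D is a knight, then B and F are different types" should be true; it is.
B is a knight; "A is a knight" is true, as required.
As a knight, C's statement "E and D are both knights or both knaves" should be true; it is.
D is a knave; "D and F are the same type" is False, as required.
E is a knave; "at least three of A, B, C, D, E, and F are knaves" is False, as required.
As a knight, F's statement "D is a knave exactly when A is a knight" should be true; it is.

Knights: A, B, C, and F. Knaves: D and E.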